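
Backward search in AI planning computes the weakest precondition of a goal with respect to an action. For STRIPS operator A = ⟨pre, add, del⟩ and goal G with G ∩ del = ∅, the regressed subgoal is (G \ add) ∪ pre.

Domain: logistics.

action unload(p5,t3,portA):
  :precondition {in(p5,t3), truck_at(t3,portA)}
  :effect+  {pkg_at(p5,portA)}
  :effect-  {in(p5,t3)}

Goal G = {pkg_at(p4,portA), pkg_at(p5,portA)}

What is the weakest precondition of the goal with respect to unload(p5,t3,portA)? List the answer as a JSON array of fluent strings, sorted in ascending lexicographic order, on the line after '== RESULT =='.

Compute (G \ add) ∪ pre:
  G ∩ del = {}  (empty — regression defined)
  G \ add = {pkg_at(p4,portA), pkg_at(p5,portA)} \ {pkg_at(p5,portA)} = {pkg_at(p4,portA)}
  ∪ pre   = {pkg_at(p4,portA)} ∪ {in(p5,t3), truck_at(t3,portA)}
          = {in(p5,t3), pkg_at(p4,portA), truck_at(t3,portA)}

== RESULT ==
["in(p5,t3)", "pkg_at(p4,portA)", "truck_at(t3,portA)"]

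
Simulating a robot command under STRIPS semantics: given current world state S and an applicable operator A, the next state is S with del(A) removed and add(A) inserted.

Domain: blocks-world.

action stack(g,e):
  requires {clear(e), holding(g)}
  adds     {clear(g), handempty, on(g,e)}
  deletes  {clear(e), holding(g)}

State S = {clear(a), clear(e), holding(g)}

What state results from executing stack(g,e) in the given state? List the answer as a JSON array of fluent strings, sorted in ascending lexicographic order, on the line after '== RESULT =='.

Progress:
  pre ⊆ S: {clear(e), holding(g)} ⊆ S  — applicable
  S \ del = {clear(a)}
  ∪ add   = {clear(a), clear(g), handempty, on(g,e)}

== RESULT ==
["clear(a)", "clear(g)", "handempty", "on(g,e)"]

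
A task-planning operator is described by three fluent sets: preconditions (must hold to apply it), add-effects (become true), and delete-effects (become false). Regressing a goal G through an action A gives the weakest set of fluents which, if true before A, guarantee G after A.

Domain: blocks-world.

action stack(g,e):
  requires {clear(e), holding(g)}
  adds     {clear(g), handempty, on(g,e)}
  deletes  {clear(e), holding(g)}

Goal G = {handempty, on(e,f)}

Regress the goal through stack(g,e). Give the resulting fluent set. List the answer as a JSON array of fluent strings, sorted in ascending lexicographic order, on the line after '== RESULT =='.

Regress:
  G ∩ del = {}  (empty — regression defined)
  G \ add = {handempty, on(e,f)} \ {clear(g), handempty, on(g,e)} = {on(e,f)}
  ∪ pre   = {on(e,f)} ∪ {clear(e), holding(g)}
          = {clear(e), holding(g), on(e,f)}

== RESULT ==
["clear(e)", "holding(g)", "on(e,f)"]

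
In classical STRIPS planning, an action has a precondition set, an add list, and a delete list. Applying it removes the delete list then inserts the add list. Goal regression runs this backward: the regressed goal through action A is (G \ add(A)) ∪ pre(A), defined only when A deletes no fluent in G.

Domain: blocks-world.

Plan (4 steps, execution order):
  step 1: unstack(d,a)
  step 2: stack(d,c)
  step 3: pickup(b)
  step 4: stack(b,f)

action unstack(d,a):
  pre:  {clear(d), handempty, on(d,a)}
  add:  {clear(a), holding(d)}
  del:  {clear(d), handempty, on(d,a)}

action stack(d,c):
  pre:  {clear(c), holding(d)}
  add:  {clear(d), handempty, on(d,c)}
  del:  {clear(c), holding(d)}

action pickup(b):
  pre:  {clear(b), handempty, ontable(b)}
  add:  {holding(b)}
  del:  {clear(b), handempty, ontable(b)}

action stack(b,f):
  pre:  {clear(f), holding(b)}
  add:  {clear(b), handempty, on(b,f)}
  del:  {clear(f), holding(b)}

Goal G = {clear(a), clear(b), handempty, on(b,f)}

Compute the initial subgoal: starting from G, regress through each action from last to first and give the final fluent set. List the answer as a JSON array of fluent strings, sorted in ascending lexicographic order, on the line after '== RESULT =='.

Work backward from the goal:
  through step 4 (stack(b,f)): drop {clear(b), handempty, on(b,f)}, keep {clear(a)}, require {clear(f), holding(b)}
    → {clear(a), clear(f), holding(b)}
  through step 3 (pickup(b)): drop {holding(b)}, keep {clear(a), clear(f)}, require {clear(b), handempty, ontable(b)}
    → {clear(a), clear(b), clear(f), handempty, ontable(b)}
  through step 2 (stack(d,c)): drop {handempty}, keep {clear(a), clear(b), clear(f), ontable(b)}, require {clear(c), holding(d)}
    → {clear(a), clear(b), clear(c), clear(f), holding(d), ontable(b)}
  through step 1 (unstack(d,a)): drop {clear(a), holding(d)}, keep {clear(b), clear(c), clear(f), ontable(b)}, require {clear(d), handempty, on(d,a)}
    → {clear(b), clear(c), clear(d), clear(f), handempty, on(d,a), ontable(b)}

== RESULT ==
["clear(b)", "clear(c)", "clear(d)", "clear(f)", "handempty", "on(d,a)", "ontable(b)"]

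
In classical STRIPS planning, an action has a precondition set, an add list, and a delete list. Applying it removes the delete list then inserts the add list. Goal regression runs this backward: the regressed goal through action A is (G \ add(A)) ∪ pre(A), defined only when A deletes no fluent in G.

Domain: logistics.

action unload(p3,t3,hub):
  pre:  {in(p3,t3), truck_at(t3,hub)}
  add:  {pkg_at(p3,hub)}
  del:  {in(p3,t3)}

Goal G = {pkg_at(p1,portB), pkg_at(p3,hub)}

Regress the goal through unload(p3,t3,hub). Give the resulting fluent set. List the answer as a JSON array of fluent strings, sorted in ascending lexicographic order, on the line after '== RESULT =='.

Regress:
  G ∩ del = {}  (empty — regression defined)
  G \ add = {pkg_at(p1,portB), pkg_at(p3,hub)} \ {pkg_at(p3,hub)} = {pkg_at(p1,portB)}
  ∪ pre   = {pkg_at(p1,portB)} ∪ {in(p3,t3), truck_at(t3,hub)}
          = {in(p3,t3), pkg_at(p1,portB), truck_at(t3,hub)}

== RESULT ==
["in(p3,t3)", "pkg_at(p1,portB)", "truck_at(t3,hub)"]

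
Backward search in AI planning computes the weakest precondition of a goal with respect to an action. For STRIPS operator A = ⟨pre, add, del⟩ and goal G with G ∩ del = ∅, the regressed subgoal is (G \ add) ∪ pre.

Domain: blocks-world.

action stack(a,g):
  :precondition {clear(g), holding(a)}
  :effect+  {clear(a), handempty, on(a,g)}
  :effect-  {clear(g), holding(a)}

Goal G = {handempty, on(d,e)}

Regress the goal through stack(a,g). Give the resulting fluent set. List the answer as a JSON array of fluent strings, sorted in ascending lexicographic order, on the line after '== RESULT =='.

Regress:
  G ∩ del = {}  (empty — regression defined)
  G \ add = {handempty, on(d,e)} \ {clear(a), handempty, on(a,g)} = {on(d,e)}
  ∪ pre   = {on(d,e)} ∪ {clear(g), holding(a)}
          = {clear(g), holding(a), on(d,e)}

== RESULT ==
["clear(g)", "holding(a)", "on(d,e)"]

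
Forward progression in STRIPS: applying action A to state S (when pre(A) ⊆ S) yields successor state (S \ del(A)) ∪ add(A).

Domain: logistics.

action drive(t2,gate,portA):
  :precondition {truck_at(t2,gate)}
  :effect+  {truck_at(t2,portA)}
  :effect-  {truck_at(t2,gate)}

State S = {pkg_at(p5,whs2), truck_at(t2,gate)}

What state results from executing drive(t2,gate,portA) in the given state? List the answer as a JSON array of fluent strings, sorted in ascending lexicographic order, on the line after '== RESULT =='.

Compute (S \ del) ∪ add:
  pre ⊆ S: {truck_at(t2,gate)} ⊆ S  — applicable
  S \ del = {pkg_at(p5,whs2)}
  ∪ add   = {pkg_at(p5,whs2), truck_at(t2,portA)}

== RESULT ==
["pkg_at(p5,whs2)", "truck_at(t2,portA)"]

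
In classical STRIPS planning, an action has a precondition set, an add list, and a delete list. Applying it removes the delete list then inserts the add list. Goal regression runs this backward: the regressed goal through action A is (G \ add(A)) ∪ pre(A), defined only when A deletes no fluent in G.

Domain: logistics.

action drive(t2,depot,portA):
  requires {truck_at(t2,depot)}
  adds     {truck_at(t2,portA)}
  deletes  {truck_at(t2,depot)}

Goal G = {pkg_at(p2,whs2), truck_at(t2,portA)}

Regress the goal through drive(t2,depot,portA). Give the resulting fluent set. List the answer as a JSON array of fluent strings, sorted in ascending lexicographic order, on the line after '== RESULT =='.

Compute (G \ add) ∪ pre:
  G ∩ del = {}  (empty — regression defined)
  G \ add = {pkg_at(p2,whs2), truck_at(t2,portA)} \ {truck_at(t2,portA)} = {pkg_at(p2,whs2)}
  ∪ pre   = {pkg_at(p2,whs2)} ∪ {truck_at(t2,depot)}
          = {pkg_at(p2,whs2), truck_at(t2,depot)}

== RESULT ==
["pkg_at(p2,whs2)", "truck_at(t2,depot)"]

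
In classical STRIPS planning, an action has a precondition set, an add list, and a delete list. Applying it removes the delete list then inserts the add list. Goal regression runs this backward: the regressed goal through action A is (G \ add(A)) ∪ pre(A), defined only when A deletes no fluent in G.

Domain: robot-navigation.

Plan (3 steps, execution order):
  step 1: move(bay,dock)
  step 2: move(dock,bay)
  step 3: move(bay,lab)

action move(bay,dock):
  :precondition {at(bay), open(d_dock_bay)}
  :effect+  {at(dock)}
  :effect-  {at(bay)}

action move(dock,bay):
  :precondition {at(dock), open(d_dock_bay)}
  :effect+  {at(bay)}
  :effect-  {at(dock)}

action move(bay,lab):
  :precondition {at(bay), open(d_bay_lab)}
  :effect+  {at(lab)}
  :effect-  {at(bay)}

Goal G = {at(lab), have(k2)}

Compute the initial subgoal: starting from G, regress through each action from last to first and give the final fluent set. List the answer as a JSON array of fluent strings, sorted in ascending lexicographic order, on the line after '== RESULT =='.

Regress step by step:
  through step 3 (move(bay,lab)): drop {at(lab)}, keep {have(k2)}, require {at(bay), open(d_bay_lab)}
    → {at(bay), have(k2), open(d_bay_lab)}
  through step 2 (move(dock,bay)): drop {at(bay)}, keep {have(k2), open(d_bay_lab)}, require {at(dock), open(d_dock_bay)}
    → {at(dock), have(k2), open(d_bay_lab), open(d_dock_bay)}
  through step 1 (move(bay,dock)): drop {at(dock)}, keep {have(k2), open(d_bay_lab), open(d_dock_bay)}, require {at(bay), open(d_dock_bay)}
    → {at(bay), have(k2), open(d_bay_lab), open(d_dock_bay)}

== RESULT ==
["at(bay)", "have(k2)", "open(d_bay_lab)", "open(d_dock_bay)"]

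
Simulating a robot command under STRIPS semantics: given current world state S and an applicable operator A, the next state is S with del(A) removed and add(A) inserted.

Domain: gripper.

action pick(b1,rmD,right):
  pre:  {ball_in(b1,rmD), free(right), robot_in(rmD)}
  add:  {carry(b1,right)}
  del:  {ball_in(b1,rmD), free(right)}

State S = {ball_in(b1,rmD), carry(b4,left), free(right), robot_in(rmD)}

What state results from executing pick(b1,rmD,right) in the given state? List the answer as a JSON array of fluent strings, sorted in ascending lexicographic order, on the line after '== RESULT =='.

Progress:
  pre ⊆ S: {ball_in(b1,rmD), free(right), robot_in(rmD)} ⊆ S  — applicable
  S \ del = {carry(b4,left), robot_in(rmD)}
  ∪ add   = {carry(b1,right), carry(b4,left), robot_in(rmD)}

== RESULT ==
["carry(b1,right)", "carry(b4,left)", "robot_in(rmD)"]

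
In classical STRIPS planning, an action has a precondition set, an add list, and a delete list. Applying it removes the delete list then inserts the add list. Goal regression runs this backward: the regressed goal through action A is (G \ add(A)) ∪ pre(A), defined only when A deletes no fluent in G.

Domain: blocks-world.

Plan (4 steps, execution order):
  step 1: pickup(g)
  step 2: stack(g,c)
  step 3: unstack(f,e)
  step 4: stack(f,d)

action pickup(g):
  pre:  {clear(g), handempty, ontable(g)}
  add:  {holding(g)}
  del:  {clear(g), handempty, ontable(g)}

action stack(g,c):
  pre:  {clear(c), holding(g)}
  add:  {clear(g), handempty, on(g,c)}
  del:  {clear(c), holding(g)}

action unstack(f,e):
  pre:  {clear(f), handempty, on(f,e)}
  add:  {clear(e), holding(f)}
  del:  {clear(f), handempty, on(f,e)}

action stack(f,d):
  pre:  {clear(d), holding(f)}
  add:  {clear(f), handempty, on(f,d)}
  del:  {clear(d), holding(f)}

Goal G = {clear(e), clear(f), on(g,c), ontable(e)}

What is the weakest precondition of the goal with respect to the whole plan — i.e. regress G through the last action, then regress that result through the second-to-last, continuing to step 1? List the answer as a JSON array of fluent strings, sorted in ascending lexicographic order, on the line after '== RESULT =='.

Work backward from the goal:
  through step 4 (stack(f,d)): drop {clear(f)}, keep {clear(e), on(g,c), ontable(e)}, require {clear(d), holding(f)}
    → {clear(d), clear(e), holding(f), on(g,c), ontable(e)}
  through step 3 (unstack(f,e)): drop {clear(e), holding(f)}, keep {clear(d), on(g,c), ontable(e)}, require {clear(f), handempty, on(f,e)}
    → {clear(d), clear(f), handempty, on(f,e), on(g,c), ontable(e)}
  through step 2 (stack(g,c)): drop {handempty, on(g,c)}, keep {clear(d), clear(f), on(f,e), ontable(e)}, require {clear(c), holding(g)}
    → {clear(c), clear(d), clear(f), holding(g), on(f,e), ontable(e)}
  through step 1 (pickup(g)): drop {holding(g)}, keep {clear(c), clear(d), clear(f), on(f,e), ontable(e)}, require {clear(g), handempty, ontable(g)}
    → {clear(c), clear(d), clear(f), clear(g), handempty, on(f,e), ontable(e), ontable(g)}

== RESULT ==
["clear(c)", "clear(d)", "clear(f)", "clear(g)", "handempty", "on(f,e)", "ontable(e)", "ontable(g)"]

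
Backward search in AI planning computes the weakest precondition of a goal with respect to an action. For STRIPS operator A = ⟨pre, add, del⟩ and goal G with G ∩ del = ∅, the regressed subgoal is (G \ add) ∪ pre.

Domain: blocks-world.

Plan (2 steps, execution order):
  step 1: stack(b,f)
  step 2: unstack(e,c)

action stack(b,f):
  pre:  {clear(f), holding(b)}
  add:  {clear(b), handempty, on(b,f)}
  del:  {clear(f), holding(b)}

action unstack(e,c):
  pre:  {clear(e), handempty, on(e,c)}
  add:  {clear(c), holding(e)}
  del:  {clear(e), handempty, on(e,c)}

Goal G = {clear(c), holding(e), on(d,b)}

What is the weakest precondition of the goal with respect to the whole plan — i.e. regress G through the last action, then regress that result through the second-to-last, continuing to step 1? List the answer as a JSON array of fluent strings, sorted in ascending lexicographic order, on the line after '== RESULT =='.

Regress step by step:
  through step 2 (unstack(e,c)): drop {clear(c), holding(e)}, keep {on(d,b)}, require {clear(e), handempty, on(e,c)}
    → {clear(e), handempty, on(d,b), on(e,c)}
  through step 1 (stack(b,f)): drop {handempty}, keep {clear(e), on(d,b), on(e,c)}, require {clear(f), holding(b)}
    → {clear(e), clear(f), holding(b), on(d,b), on(e,c)}

== RESULT ==
["clear(e)", "clear(f)", "holding(b)", "on(d,b)", "on(e,c)"]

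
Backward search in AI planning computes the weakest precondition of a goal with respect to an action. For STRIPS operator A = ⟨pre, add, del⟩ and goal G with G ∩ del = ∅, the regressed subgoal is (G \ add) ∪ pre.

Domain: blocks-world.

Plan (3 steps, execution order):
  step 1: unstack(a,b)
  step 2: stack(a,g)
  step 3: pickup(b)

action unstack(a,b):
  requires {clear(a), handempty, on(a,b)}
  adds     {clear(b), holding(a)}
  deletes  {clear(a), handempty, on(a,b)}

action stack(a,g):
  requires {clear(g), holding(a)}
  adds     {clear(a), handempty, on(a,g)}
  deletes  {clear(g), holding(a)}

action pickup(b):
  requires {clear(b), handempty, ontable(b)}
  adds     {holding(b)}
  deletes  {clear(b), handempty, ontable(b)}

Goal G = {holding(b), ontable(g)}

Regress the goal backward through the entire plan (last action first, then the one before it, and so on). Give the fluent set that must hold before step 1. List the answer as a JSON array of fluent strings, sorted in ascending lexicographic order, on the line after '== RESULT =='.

Regress step by step:
  through step 3 (pickup(b)): drop {holding(b)}, keep {ontable(g)}, require {clear(b), handempty, ontable(b)}
    → {clear(b), handempty, ontable(b), ontable(g)}
  through step 2 (stack(a,g)): drop {handempty}, keep {clear(b), ontable(b), ontable(g)}, require {clear(g), holding(a)}
    → {clear(b), clear(g), holding(a), ontable(b), ontable(g)}
  through step 1 (unstack(a,b)): drop {clear(b), holding(a)}, keep {clear(g), ontable(b), ontable(g)}, require {clear(a), handempty, on(a,b)}
    → {clear(a), clear(g), handempty, on(a,b), ontable(b), ontable(g)}

== RESULT ==
["clear(a)", "clear(g)", "handempty", "on(a,b)", "ontable(b)", "ontable(g)"]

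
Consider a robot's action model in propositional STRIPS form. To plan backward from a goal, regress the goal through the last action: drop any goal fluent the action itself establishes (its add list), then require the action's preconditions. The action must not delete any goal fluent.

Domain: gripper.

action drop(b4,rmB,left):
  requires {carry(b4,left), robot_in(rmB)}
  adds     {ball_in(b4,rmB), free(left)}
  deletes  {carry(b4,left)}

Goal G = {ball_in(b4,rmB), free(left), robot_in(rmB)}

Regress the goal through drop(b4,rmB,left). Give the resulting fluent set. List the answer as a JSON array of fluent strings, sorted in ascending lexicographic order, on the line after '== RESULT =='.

Regress:
  G ∩ del = {}  (empty — regression defined)
  G \ add = {ball_in(b4,rmB), free(left), robot_in(rmB)} \ {ball_in(b4,rmB), free(left)} = {robot_in(rmB)}
  ∪ pre   = {robot_in(rmB)} ∪ {carry(b4,left), robot_in(rmB)}
          = {carry(b4,left), robot_in(rmB)}

== RESULT ==
["carry(b4,left)", "robot_in(rmB)"]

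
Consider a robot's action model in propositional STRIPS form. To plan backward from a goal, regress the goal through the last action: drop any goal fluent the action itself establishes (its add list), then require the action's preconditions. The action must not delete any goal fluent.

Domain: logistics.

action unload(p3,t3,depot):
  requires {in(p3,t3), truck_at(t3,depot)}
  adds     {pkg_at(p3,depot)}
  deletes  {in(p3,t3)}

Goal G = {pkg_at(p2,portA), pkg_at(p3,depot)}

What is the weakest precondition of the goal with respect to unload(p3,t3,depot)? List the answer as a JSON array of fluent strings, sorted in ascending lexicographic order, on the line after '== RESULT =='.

Compute (G \ add) ∪ pre:
  G ∩ del = {}  (empty — regression defined)
  G \ add = {pkg_at(p2,portA), pkg_at(p3,depot)} \ {pkg_at(p3,depot)} = {pkg_at(p2,portA)}
  ∪ pre   = {pkg_at(p2,portA)} ∪ {in(p3,t3), truck_at(t3,depot)}
          = {in(p3,t3), pkg_at(p2,portA), truck_at(t3,depot)}

== RESULT ==
["in(p3,t3)", "pkg_at(p2,portA)", "truck_at(t3,depot)"]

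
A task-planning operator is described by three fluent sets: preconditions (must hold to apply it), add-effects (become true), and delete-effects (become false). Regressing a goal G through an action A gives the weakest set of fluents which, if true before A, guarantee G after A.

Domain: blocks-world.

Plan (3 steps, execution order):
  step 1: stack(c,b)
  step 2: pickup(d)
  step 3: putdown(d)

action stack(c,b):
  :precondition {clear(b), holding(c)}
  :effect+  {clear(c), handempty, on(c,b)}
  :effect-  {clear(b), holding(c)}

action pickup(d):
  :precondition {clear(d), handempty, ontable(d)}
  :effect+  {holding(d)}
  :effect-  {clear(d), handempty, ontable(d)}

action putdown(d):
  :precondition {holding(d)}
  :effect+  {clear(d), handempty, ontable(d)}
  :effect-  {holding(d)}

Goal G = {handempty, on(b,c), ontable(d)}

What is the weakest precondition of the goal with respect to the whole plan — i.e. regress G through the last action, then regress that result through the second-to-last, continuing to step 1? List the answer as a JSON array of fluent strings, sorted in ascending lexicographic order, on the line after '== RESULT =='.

Regress step by step:
  through step 3 (putdown(d)): drop {handempty, ontable(d)}, keep {on(b,c)}, require {holding(d)}
    → {holding(d), on(b,c)}
  through step 2 (pickup(d)): drop {holding(d)}, keep {on(b,c)}, require {clear(d), handempty, ontable(d)}
    → {clear(d), handempty, on(b,c), ontable(d)}
  through step 1 (stack(c,b)): drop {handempty}, keep {clear(d), on(b,c), ontable(d)}, require {clear(b), holding(c)}
    → {clear(b), clear(d), holding(c), on(b,c), ontable(d)}

== RESULT ==
["clear(b)", "clear(d)", "holding(c)", "on(b,c)", "ontable(d)"]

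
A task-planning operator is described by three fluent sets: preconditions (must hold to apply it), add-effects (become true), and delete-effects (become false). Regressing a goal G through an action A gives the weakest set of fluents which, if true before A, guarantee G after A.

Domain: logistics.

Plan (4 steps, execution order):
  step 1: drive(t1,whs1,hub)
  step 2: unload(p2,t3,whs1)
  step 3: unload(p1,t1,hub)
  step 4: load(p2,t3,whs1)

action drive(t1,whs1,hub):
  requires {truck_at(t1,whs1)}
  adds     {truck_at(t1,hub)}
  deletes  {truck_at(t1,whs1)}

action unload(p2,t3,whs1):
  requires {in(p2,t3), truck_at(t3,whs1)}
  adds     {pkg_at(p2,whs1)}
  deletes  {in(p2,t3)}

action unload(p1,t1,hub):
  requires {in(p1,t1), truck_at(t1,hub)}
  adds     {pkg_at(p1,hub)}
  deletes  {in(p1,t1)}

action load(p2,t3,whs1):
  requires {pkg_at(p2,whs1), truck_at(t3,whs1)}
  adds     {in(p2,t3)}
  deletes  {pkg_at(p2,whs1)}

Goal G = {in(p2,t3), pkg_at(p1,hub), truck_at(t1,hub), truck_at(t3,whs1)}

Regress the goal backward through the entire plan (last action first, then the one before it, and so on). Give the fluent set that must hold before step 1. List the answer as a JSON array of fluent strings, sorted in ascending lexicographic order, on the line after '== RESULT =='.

Regress step by step:
  through step 4 (load(p2,t3,whs1)): drop {in(p2,t3)}, keep {pkg_at(p1,hub), truck_at(t1,hub), truck_at(t3,whs1)}, require {pkg_at(p2,whs1), truck_at(t3,whs1)}
    → {pkg_at(p1,hub), pkg_at(p2,whs1), truck_at(t1,hub), truck_at(t3,whs1)}
  through step 3 (unload(p1,t1,hub)): drop {pkg_at(p1,hub)}, keep {pkg_at(p2,whs1), truck_at(t1,hub), truck_at(t3,whs1)}, require {in(p1,t1), truck_at(t1,hub)}
    → {in(p1,t1), pkg_at(p2,whs1), truck_at(t1,hub), truck_at(t3,whs1)}
  through step 2 (unload(p2,t3,whs1)): drop {pkg_at(p2,whs1)}, keep {in(p1,t1), truck_at(t1,hub), truck_at(t3,whs1)}, require {in(p2,t3), truck_at(t3,whs1)}
    → {in(p1,t1), in(p2,t3), truck_at(t1,hub), truck_at(t3,whs1)}
  through step 1 (drive(t1,whs1,hub)): drop {truck_at(t1,hub)}, keep {in(p1,t1), in(p2,t3), truck_at(t3,whs1)}, require {truck_at(t1,whs1)}
    → {in(p1,t1), in(p2,t3), truck_at(t1,whs1), truck_at(t3,whs1)}

== RESULT ==
["in(p1,t1)", "in(p2,t3)", "truck_at(t1,whs1)", "truck_at(t3,whs1)"]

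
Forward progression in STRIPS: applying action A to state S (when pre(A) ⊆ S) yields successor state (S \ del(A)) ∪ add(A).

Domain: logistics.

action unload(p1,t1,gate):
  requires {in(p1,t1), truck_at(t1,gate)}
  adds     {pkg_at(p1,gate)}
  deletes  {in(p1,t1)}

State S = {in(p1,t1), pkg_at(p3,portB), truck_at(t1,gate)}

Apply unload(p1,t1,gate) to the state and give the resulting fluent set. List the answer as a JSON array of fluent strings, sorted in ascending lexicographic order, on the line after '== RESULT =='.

Compute (S \ del) ∪ add:
  pre ⊆ S: {in(p1,t1), truck_at(t1,gate)} ⊆ S  — applicable
  S \ del = {pkg_at(p3,portB), truck_at(t1,gate)}
  ∪ add   = {pkg_at(p1,gate), pkg_at(p3,portB), truck_at(t1,gate)}

== RESULT ==
["pkg_at(p1,gate)", "pkg_at(p3,portB)", "truck_at(t1,gate)"]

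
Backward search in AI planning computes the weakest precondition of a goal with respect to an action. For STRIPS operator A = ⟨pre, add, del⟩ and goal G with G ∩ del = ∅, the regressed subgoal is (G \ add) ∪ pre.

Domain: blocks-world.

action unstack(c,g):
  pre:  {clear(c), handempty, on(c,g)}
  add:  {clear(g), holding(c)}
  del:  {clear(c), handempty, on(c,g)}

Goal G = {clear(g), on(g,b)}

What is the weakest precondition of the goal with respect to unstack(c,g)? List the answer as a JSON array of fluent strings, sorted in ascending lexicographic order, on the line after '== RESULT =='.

Compute (G \ add) ∪ pre:
  G ∩ del = {}  (empty — regression defined)
  G \ add = {clear(g), on(g,b)} \ {clear(g), holding(c)} = {on(g,b)}
  ∪ pre   = {on(g,b)} ∪ {clear(c), handempty, on(c,g)}
          = {clear(c), handempty, on(c,g), on(g,b)}

== RESULT ==
["clear(c)", "handempty", "on(c,g)", "on(g,b)"]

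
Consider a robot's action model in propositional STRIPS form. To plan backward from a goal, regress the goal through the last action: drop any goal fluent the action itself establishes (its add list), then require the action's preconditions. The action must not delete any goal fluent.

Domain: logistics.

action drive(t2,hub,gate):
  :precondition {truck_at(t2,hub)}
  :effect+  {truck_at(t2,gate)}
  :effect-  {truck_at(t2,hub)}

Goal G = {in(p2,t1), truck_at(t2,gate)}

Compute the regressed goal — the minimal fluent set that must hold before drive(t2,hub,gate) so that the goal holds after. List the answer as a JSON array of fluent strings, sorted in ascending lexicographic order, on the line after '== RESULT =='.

Compute (G \ add) ∪ pre:
  G ∩ del = {}  (empty — regression defined)
  G \ add = {in(p2,t1), truck_at(t2,gate)} \ {truck_at(t2,gate)} = {in(p2,t1)}
  ∪ pre   = {in(p2,t1)} ∪ {truck_at(t2,hub)}
          = {in(p2,t1), truck_at(t2,hub)}

== RESULT ==
["in(p2,t1)", "truck_at(t2,hub)"]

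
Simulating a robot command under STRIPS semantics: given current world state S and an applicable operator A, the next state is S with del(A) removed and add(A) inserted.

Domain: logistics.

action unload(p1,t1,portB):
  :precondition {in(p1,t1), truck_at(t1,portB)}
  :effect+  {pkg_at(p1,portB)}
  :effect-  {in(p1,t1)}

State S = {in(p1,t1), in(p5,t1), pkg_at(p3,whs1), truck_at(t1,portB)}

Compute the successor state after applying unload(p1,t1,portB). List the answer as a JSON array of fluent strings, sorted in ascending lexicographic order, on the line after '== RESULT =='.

Compute (S \ del) ∪ add:
  pre ⊆ S: {in(p1,t1), truck_at(t1,portB)} ⊆ S  — applicable
  S \ del = {in(p5,t1), pkg_at(p3,whs1), truck_at(t1,portB)}
  ∪ add   = {in(p5,t1), pkg_at(p1,portB), pkg_at(p3,whs1), truck_at(t1,portB)}

== RESULT ==
["in(p5,t1)", "pkg_at(p1,portB)", "pkg_at(p3,whs1)", "truck_at(t1,portB)"]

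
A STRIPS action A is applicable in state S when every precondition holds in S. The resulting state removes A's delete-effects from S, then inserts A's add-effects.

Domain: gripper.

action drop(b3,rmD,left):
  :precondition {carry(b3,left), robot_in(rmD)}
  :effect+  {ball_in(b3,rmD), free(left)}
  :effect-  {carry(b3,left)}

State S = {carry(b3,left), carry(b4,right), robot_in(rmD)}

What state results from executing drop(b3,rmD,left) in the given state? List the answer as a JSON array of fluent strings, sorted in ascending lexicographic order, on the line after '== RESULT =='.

Progress:
  pre ⊆ S: {carry(b3,left), robot_in(rmD)} ⊆ S  — applicable
  S \ del = {carry(b4,right), robot_in(rmD)}
  ∪ add   = {ball_in(b3,rmD), carry(b4,right), free(left), robot_in(rmD)}

== RESULT ==
["ball_in(b3,rmD)", "carry(b4,right)", "free(left)", "robot_in(rmD)"]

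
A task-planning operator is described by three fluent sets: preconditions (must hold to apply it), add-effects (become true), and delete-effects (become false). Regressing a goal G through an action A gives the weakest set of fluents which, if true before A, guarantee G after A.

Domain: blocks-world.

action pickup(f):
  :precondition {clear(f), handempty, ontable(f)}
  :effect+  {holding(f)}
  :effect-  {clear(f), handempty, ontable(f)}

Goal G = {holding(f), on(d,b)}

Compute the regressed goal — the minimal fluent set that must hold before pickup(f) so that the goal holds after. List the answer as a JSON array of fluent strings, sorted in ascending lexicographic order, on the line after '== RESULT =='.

Regress:
  G ∩ del = {}  (empty — regression defined)
  G \ add = {holding(f), on(d,b)} \ {holding(f)} = {on(d,b)}
  ∪ pre   = {on(d,b)} ∪ {clear(f), handempty, ontable(f)}
          = {clear(f), handempty, on(d,b), ontable(f)}

== RESULT ==
["clear(f)", "handempty", "on(d,b)", "ontable(f)"]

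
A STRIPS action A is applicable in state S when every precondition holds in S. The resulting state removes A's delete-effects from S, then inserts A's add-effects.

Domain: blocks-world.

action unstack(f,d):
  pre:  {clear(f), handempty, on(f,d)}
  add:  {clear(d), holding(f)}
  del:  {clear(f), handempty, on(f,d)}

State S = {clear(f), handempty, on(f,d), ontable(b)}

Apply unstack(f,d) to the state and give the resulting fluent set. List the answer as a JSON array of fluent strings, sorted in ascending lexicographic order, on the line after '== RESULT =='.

Progress:
  pre ⊆ S: {clear(f), handempty, on(f,d)} ⊆ S  — applicable
  S \ del = {ontable(b)}
  ∪ add   = {clear(d), holding(f), ontable(b)}

== RESULT ==
["clear(d)", "holding(f)", "ontable(b)"]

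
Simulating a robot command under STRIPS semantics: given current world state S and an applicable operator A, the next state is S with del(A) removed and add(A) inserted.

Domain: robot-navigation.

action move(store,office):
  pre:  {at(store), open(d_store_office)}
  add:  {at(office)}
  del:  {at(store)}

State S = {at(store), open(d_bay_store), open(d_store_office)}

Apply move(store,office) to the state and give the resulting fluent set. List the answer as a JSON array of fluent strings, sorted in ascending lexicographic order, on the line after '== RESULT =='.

Compute (S \ del) ∪ add:
  pre ⊆ S: {at(store), open(d_store_office)} ⊆ S  — applicable
  S \ del = {open(d_bay_store), open(d_store_office)}
  ∪ add   = {at(office), open(d_bay_store), open(d_store_office)}

== RESULT ==
["at(office)", "open(d_bay_store)", "open(d_store_office)"]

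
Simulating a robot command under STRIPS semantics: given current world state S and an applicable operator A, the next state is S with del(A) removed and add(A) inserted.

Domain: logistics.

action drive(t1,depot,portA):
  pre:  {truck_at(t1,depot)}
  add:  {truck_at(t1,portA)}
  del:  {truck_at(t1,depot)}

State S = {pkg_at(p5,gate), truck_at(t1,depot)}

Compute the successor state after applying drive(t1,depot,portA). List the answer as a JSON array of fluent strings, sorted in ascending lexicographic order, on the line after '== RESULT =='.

Progress:
  pre ⊆ S: {truck_at(t1,depot)} ⊆ S  — applicable
  S \ del = {pkg_at(p5,gate)}
  ∪ add   = {pkg_at(p5,gate), truck_at(t1,portA)}

== RESULT ==
["pkg_at(p5,gate)", "truck_at(t1,portA)"]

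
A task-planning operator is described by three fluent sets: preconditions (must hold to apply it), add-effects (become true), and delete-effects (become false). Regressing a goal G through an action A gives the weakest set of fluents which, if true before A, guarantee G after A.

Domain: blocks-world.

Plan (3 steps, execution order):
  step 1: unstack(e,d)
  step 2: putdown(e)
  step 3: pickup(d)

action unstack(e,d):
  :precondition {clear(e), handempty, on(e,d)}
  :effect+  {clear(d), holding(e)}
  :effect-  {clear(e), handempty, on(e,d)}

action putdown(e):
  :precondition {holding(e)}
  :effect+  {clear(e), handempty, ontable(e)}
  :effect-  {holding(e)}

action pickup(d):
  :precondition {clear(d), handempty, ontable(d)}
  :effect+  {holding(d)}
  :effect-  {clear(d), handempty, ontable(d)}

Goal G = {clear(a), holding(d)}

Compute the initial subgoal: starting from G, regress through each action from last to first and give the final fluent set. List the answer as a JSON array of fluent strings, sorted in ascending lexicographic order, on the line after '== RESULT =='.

Work backward from the goal:
  through step 3 (pickup(d)): drop {holding(d)}, keep {clear(a)}, require {clear(d), handempty, ontable(d)}
    → {clear(a), clear(d), handempty, ontable(d)}
  through step 2 (putdown(e)): drop {handempty}, keep {clear(a), clear(d), ontable(d)}, require {holding(e)}
    → {clear(a), clear(d), holding(e), ontable(d)}
  through step 1 (unstack(e,d)): drop {clear(d), holding(e)}, keep {clear(a), ontable(d)}, require {clear(e), handempty, on(e,d)}
    → {clear(a), clear(e), handempty, on(e,d), ontable(d)}

== RESULT ==
["clear(a)", "clear(e)", "handempty", "on(e,d)", "ontable(d)"]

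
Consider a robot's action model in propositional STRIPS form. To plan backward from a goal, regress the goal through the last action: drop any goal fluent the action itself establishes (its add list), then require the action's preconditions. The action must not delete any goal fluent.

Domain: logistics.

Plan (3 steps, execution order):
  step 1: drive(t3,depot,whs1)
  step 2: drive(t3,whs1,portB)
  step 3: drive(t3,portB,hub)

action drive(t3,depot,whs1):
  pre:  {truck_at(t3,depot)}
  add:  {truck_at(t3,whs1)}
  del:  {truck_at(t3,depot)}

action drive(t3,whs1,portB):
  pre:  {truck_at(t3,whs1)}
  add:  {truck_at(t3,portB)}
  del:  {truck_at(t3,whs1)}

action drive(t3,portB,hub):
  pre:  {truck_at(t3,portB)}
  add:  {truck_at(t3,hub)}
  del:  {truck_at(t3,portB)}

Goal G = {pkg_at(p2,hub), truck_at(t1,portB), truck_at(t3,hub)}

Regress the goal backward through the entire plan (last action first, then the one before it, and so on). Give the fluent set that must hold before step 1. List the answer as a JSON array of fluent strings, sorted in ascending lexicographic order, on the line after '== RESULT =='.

Regress step by step:
  through step 3 (drive(t3,portB,hub)): drop {truck_at(t3,hub)}, keep {pkg_at(p2,hub), truck_at(t1,portB)}, require {truck_at(t3,portB)}
    → {pkg_at(p2,hub), truck_at(t1,portB), truck_at(t3,portB)}
  through step 2 (drive(t3,whs1,portB)): drop {truck_at(t3,portB)}, keep {pkg_at(p2,hub), truck_at(t1,portB)}, require {truck_at(t3,whs1)}
    → {pkg_at(p2,hub), truck_at(t1,portB), truck_at(t3,whs1)}
  through step 1 (drive(t3,depot,whs1)): drop {truck_at(t3,whs1)}, keep {pkg_at(p2,hub), truck_at(t1,portB)}, require {truck_at(t3,depot)}
    → {pkg_at(p2,hub), truck_at(t1,portB), truck_at(t3,depot)}

== RESULT ==
["pkg_at(p2,hub)", "truck_at(t1,portB)", "truck_at(t3,depot)"]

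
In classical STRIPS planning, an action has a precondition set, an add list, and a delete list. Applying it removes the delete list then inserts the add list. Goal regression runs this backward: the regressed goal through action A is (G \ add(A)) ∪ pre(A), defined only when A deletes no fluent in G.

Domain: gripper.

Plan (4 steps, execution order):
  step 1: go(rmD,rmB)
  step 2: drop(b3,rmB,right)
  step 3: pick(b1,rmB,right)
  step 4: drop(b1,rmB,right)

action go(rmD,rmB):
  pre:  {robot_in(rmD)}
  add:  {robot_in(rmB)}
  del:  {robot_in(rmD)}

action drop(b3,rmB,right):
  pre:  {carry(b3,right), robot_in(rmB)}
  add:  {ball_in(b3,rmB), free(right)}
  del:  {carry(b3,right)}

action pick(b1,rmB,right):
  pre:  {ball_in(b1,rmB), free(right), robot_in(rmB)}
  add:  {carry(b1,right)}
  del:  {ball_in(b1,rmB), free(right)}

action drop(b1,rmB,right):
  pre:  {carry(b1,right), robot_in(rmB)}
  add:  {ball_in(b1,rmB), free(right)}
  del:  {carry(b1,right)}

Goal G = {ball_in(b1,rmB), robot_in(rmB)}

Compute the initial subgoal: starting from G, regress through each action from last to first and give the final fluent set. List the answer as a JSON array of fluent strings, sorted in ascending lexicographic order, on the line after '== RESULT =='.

Work backward from the goal:
  through step 4 (drop(b1,rmB,right)): drop {ball_in(b1,rmB)}, keep {robot_in(rmB)}, require {carry(b1,right), robot_in(rmB)}
    → {carry(b1,right), robot_in(rmB)}
  through step 3 (pick(b1,rmB,right)): drop {carry(b1,right)}, keep {robot_in(rmB)}, require {ball_in(b1,rmB), free(right), robot_in(rmB)}
    → {ball_in(b1,rmB), free(right), robot_in(rmB)}
  through step 2 (drop(b3,rmB,right)): drop {free(right)}, keep {ball_in(b1,rmB), robot_in(rmB)}, require {carry(b3,right), robot_in(rmB)}
    → {ball_in(b1,rmB), carry(b3,right), robot_in(rmB)}
  through step 1 (go(rmD,rmB)): drop {robot_in(rmB)}, keep {ball_in(b1,rmB), carry(b3,right)}, require {robot_in(rmD)}
    → {ball_in(b1,rmB), carry(b3,right), robot_in(rmD)}

== RESULT ==
["ball_in(b1,rmB)", "carry(b3,right)", "robot_in(rmD)"]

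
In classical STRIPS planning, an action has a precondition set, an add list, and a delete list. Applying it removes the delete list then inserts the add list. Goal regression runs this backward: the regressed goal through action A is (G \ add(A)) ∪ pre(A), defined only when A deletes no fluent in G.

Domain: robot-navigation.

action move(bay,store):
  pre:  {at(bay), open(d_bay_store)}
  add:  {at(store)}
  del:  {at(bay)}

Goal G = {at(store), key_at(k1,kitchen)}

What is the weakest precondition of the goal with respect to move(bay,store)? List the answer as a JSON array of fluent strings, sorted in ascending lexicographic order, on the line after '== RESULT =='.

Compute (G \ add) ∪ pre:
  G ∩ del = {}  (empty — regression defined)
  G \ add = {at(store), key_at(k1,kitchen)} \ {at(store)} = {key_at(k1,kitchen)}
  ∪ pre   = {key_at(k1,kitchen)} ∪ {at(bay), open(d_bay_store)}
          = {at(bay), key_at(k1,kitchen), open(d_bay_store)}

== RESULT ==
["at(bay)", "key_at(k1,kitchen)", "open(d_bay_store)"]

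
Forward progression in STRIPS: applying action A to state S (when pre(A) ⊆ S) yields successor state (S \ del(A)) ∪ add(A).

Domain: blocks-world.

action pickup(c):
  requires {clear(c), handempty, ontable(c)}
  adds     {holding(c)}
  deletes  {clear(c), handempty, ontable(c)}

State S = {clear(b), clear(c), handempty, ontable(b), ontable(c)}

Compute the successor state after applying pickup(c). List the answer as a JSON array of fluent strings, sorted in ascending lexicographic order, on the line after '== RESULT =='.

Progress:
  pre ⊆ S: {clear(c), handempty, ontable(c)} ⊆ S  — applicable
  S \ del = {clear(b), ontable(b)}
  ∪ add   = {clear(b), holding(c), ontable(b)}

== RESULT ==
["clear(b)", "holding(c)", "ontable(b)"]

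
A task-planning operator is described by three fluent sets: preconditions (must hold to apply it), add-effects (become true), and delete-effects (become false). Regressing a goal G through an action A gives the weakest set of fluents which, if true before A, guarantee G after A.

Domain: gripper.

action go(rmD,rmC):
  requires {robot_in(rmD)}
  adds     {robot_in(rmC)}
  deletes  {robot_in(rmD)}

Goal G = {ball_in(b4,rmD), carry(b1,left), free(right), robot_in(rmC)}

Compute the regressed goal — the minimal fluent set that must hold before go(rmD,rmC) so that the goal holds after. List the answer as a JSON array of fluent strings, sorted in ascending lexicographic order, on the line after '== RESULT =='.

Regress:
  G ∩ del = {}  (empty — regression defined)
  G \ add = {ball_in(b4,rmD), carry(b1,left), free(right), robot_in(rmC)} \ {robot_in(rmC)} = {ball_in(b4,rmD), carry(b1,left), free(right)}
  ∪ pre   = {ball_in(b4,rmD), carry(b1,left), free(right)} ∪ {robot_in(rmD)}
          = {ball_in(b4,rmD), carry(b1,left), free(right), robot_in(rmD)}

== RESULT ==
["ball_in(b4,rmD)", "carry(b1,left)", "free(right)", "robot_in(rmD)"]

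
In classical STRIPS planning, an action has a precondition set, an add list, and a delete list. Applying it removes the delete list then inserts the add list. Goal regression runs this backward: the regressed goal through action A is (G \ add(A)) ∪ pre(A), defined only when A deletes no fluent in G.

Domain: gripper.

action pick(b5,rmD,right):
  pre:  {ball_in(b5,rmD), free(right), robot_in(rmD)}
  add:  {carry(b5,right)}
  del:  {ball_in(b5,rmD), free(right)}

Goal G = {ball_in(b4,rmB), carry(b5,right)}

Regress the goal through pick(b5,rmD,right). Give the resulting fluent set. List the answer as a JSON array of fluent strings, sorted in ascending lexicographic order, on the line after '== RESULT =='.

Regress:
  G ∩ del = {}  (empty — regression defined)
  G \ add = {ball_in(b4,rmB), carry(b5,right)} \ {carry(b5,right)} = {ball_in(b4,rmB)}
  ∪ pre   = {ball_in(b4,rmB)} ∪ {ball_in(b5,rmD), free(right), robot_in(rmD)}
          = {ball_in(b4,rmB), ball_in(b5,rmD), free(right), robot_in(rmD)}

== RESULT ==
["ball_in(b4,rmB)", "ball_in(b5,rmD)", "free(right)", "robot_in(rmD)"]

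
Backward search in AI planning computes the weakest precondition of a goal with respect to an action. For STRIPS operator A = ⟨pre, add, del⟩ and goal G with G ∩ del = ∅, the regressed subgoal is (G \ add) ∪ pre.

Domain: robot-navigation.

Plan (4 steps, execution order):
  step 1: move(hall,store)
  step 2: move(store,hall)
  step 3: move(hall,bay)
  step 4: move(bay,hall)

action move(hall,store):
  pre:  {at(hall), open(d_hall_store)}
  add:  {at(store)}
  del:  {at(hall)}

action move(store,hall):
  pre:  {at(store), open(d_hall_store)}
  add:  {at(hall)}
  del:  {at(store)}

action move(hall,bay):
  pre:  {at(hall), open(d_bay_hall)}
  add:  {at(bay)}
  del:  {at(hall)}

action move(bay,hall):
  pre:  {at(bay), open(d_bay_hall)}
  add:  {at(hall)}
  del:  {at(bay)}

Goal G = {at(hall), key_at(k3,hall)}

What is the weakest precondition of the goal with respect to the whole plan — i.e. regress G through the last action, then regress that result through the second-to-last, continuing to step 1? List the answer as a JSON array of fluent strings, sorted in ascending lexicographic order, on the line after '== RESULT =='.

Work backward from the goal:
  through step 4 (move(bay,hall)): drop {at(hall)}, keep {key_at(k3,hall)}, require {at(bay), open(d_bay_hall)}
    → {at(bay), key_at(k3,hall), open(d_bay_hall)}
  through step 3 (move(hall,bay)): drop {at(bay)}, keep {key_at(k3,hall), open(d_bay_hall)}, require {at(hall), open(d_bay_hall)}
    → {at(hall), key_at(k3,hall), open(d_bay_hall)}
  through step 2 (move(store,hall)): drop {at(hall)}, keep {key_at(k3,hall), open(d_bay_hall)}, require {at(store), open(d_hall_store)}
    → {at(store), key_at(k3,hall), open(d_bay_hall), open(d_hall_store)}
  through step 1 (move(hall,store)): drop {at(store)}, keep {key_at(k3,hall), open(d_bay_hall), open(d_hall_store)}, require {at(hall), open(d_hall_store)}
    → {at(hall), key_at(k3,hall), open(d_bay_hall), open(d_hall_store)}

== RESULT ==
["at(hall)", "key_at(k3,hall)", "open(d_bay_hall)", "open(d_hall_store)"]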